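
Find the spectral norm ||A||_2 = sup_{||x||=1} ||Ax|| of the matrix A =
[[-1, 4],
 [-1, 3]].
||A||_2 = sqrt((27 + sqrt(725))/2) ≈ 5.1926 (= sqrt(largest eigenvalue of A^T A))

||A||_2 = sigma_max(A) = sqrt(lambda_max(A^T A)). Form the symmetric matrix M = A^T A =
[[2, -7],
 [-7, 25]].
Its characteristic polynomial (trace, determinant of M give the coefficients) is
  p(λ) = det(λ I - M) = λ^2 - 27λ + 1.
For λ^2 - 27λ + 1 the discriminant is 725. It is nonnegative but not a perfect square, so the roots are real and irrational: λ = (27 ± sqrt(725))/2 ≈ 26.9629, 0.0371.
So the eigenvalues of A^T A are ≈ 0.0371, 26.9629 (all ≥ 0, as they must be for A^T A). The largest is λ_max = (27 + sqrt(725))/2 ≈ 26.9629, hence ||A||_2 = sqrt(λ_max) = sqrt((27 + sqrt(725))/2) ≈ 5.1926.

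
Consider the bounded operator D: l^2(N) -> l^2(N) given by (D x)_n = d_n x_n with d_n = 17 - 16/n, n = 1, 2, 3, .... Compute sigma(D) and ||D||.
sigma(D) = {17 - 16/n : n ≥ 1} ∪ {17}; ||D|| = 17

A bounded diagonal operator on l^2 with diagonal entries d_n has spectrum equal to the closure of {d_n : n ≥ 1}: every d_n is an eigenvalue (with eigenvector e_n), so {d_n} ⊂ sigma(D); the spectrum is closed, so its closure is too; and for lambda not in the closure, (D - lambda I) has bounded inverse (the diagonal entries 1/(d_n - lambda) are bounded). For our sequence d_n = 17 - 16/n, n = 1, 2, 3, ...:
  - {d_n} = {17 - 16/n : n ≥ 1}; the only limit point is 17
  - closure = {17 - 16/n : n ≥ 1} ∪ {17}
For the norm: a diagonal operator has ||D|| = sup_n |d_n|. Here d_n = 17 - 16/n increases monotonically from d_1 = 1 toward 17, with all terms in [1, 17); so sup_n |d_n| = 17 (the supremum is the limit, not attained). So ||D|| = 17.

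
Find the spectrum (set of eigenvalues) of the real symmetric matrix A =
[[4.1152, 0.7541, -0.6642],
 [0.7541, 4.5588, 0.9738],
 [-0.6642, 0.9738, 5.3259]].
sigma(A) ≈ {3, 5, 6}

A is real symmetric, so its spectrum consists of real eigenvalues. Expanding the characteristic polynomial of the displayed matrix gives
  det(λ I - A) = p(λ) = λ^3 + (-14)λ^2 + (63)λ + (-89.9982).
Solving p(λ) = 0 yields eigenvalues ≈ 3, 5, 6. (A is shown rounded to 4 decimals, so these recover the underlying integer eigenvalues to within that precision.)
Verification: the trace of A = 14 equals the sum of eigenvalues 14, and det(A) ≈ 89.9982 matches the eigenvalue product 90.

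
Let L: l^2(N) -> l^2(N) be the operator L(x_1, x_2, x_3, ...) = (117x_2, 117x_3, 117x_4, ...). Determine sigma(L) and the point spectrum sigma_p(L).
sigma(L) = closed disk {z in C : |z| ≤ 117}; sigma_p(L) = open disk {z in C : |z| < 117}

Note L = 117·V where V is the unit left shift (V x)_k = x_{k+1}; so sigma(L) = 117·sigma(V) and ||L|| = 117||V||. ||L x||^2 = 13689sum_{k≥2} |x_k|^2 ≤ 13689||x||^2, with equality on {x : x_1 = 0}, so ||L|| = 117. For any lambda with |lambda| < 117, set r = lambda/117 (|r| < 1); the vector x = (1, r, r^2, ...) is in l^2 and satisfies L x = 117(r, r^2, ...) = lambda x, so lambda is an eigenvalue. On the boundary |lambda| = 117 the geometric series diverges, so no l^2 eigenvector exists, but these lambda lie in the approximate point spectrum. Hence sigma(L) is the closed disk of radius 117 and sigma_p(L) is the open disk.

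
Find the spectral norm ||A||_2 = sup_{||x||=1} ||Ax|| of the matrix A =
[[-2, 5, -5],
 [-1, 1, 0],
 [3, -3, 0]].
||A||_2 = sqrt((74 + sqrt(3116))/2) ≈ 8.0567 (= sqrt(largest eigenvalue of A^T A))

||A||_2 = sigma_max(A) = sqrt(lambda_max(A^T A)). Form the symmetric matrix M = A^T A =
[[14, -20, 10],
 [-20, 35, -25],
 [10, -25, 25]].
Its characteristic polynomial (trace, sum of principal 2x2 minors, determinant of M give the coefficients) is
  p(λ) = det(λ I - M) = λ^3 - 74λ^2 + 590λ.
The constant term is 0, so λ = 0 is a root. Dividing out λ leaves p(λ) = λ(λ^2 - 74λ + 590). For λ^2 - 74λ + 590 the discriminant is 3116. It is nonnegative but not a perfect square, so the roots are real and irrational: λ = (74 ± sqrt(3116))/2 ≈ 64.9106, 9.0894.
So the eigenvalues of A^T A are ≈ 0, 9.0894, 64.9106 (all ≥ 0, as they must be for A^T A). The largest is λ_max = (74 + sqrt(3116))/2 ≈ 64.9106, hence ||A||_2 = sqrt(λ_max) = sqrt((74 + sqrt(3116))/2) ≈ 8.0567.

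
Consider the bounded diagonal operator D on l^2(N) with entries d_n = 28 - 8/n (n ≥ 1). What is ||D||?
||D|| = 28

For a diagonal operator on l^2 with entries d_n, ||D|| = sup_n |d_n|. Here d_1 = 20, d_2 = 24, ..., and d_n = 28 - 8/n increases monotonically toward 28. All terms lie in [20, 28), so |d_n| = d_n and the supremum is the limit 28, which is not attained by any individual d_n. Hence ||D|| = 28.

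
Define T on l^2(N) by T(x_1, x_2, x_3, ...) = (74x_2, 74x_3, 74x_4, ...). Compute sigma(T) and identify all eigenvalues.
sigma(T) = closed disk {z in C : |z| ≤ 74}; sigma_p(T) = open disk {z in C : |z| < 74}

Note T = 74·V where V is the unit left shift (V x)_k = x_{k+1}; so sigma(T) = 74·sigma(V) and ||T|| = 74||V||. ||T x||^2 = 5476sum_{k≥2} |x_k|^2 ≤ 5476||x||^2, with equality on {x : x_1 = 0}, so ||T|| = 74. For any lambda with |lambda| < 74, set r = lambda/74 (|r| < 1); the vector x = (1, r, r^2, ...) is in l^2 and satisfies T x = 74(r, r^2, ...) = lambda x, so lambda is an eigenvalue. On the boundary |lambda| = 74 the geometric series diverges, so no l^2 eigenvector exists, but these lambda lie in the approximate point spectrum. Hence sigma(T) is the closed disk of radius 74 and sigma_p(T) is the open disk.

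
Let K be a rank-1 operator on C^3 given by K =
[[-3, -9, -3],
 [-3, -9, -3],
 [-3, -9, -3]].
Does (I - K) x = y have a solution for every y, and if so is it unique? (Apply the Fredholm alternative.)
(I - K) is invertible (det(I - K) = 16 ≠ 0), so for every y in C^3 the equation (I - K) x = y has a unique solution.

K has rank 1, so it is an outer product K = u v^T: every row of K is a multiple of one row vector. Reading off the entries, u = (3, 3, 3) and v = (-1, -3, -1) (row i of K equals u_i·v^T). A rank-one matrix u v^T satisfies K u = u (v·u) and kills the (2)-dimensional subspace v^⊥, so its characteristic polynomial is lambda^2 (lambda - v·u) with v·u = tr K = -15. Hence the eigenvalues of I - K are 1 (multiplicity 2) and 1 - (-15) = 16, so det(I - K) = 16. (Direct check: I - K =
[[4, 9, 3],
 [3, 10, 3],
 [3, 9, 4]]
has determinant 16.) The finite-dimensional Fredholm alternative says: either (I - K) is invertible, or ker(I - K) ≠ {0} and then range(I - K) = ker((I - K)^*)^⊥, with dim ker(I - K) = dim ker((I - K)^*). Since det(I - K) ≠ 0, 1 is not an eigenvalue of K and ker(I - K) = {0}, so we are in the first case: for every y there is a unique x = (I - K)^(-1) y. Explicitly, by the Sherman–Morrison formula, (I - u v^T)^(-1) = I + u v^T/(1 - v·u), i.e. (I - K)^(-1) = I + K/(16).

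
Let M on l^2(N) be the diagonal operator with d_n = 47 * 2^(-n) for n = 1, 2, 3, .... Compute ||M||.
||M|| = 47/2 (attained at n = 1)

For M diagonal, ||M|| = sup_n |d_n|. The sequence d_n = 47 * 2^(-n) is positive and strictly decreasing (ratio 2^(-1) < 1), so the supremum is d_1 = 47/2. Hence ||M|| = 47/2.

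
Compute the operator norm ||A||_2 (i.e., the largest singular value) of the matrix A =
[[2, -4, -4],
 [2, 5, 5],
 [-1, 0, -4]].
||A||_2 ≈ 9.5497 (= sqrt(largest eigenvalue of A^T A))

||A||_2 = sigma_max(A) = sqrt(lambda_max(A^T A)). Form the symmetric matrix M = A^T A =
[[9, 2, 6],
 [2, 41, 41],
 [6, 41, 57]].
Its characteristic polynomial (trace, sum of principal 2x2 minors, determinant of M give the coefficients) is
  p(λ) = det(λ I - M) = λ^3 - 107λ^2 + 1498λ - 5184.
No integer candidate from the rational root theorem (±divisors of 5184) is a root, so the roots are irrational. The cubic discriminant is Δ = 1074051300 > 0, so there are three distinct real roots. p(5) = -244 and p(6) = 168 have opposite signs, so a root lies in (5, 6); Newton's method refines it to λ ≈ 5.5377. p(10) = 96 and p(11) = -322 have opposite signs, so a root lies in (10, 11); Newton's method refines it to λ ≈ 10.265. p(91) = -1362 and p(92) = 5672 have opposite signs, so a root lies in (91, 92); Newton's method refines it to λ ≈ 91.1974. Check (Vieta): the three roots sum to 107, matching tr M = 107.
So the eigenvalues of A^T A are ≈ 5.5377, 10.265, 91.1974 (all ≥ 0, as they must be for A^T A). The largest is λ_max ≈ 91.1974, hence ||A||_2 = sqrt(λ_max) ≈ 9.5497.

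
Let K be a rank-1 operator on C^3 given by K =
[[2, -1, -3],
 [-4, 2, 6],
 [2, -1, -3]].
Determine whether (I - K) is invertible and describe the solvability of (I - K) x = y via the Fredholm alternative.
(I - K) is singular (det(I - K) = 0, i.e. 1 ∈ sigma(K)). (I - K) x = y is solvable iff y ⊥ ker((I - K)^*) = span{(2, -1, -3)}, i.e. iff 2y_1 - y_2 - 3y_3 = 0. When solvable, the solutions are x = y + c·(1, -2, 1), c arbitrary (ker(I - K) = span{(1, -2, 1)}, dimension 1).

K has rank 1, so it is an outer product K = u v^T: every row of K is a multiple of one row vector. Reading off the entries, u = (1, -2, 1) and v = (2, -1, -3) (row i of K equals u_i·v^T). A rank-one matrix u v^T satisfies K u = u (v·u) and kills the (2)-dimensional subspace v^⊥, so its characteristic polynomial is lambda^2 (lambda - v·u) with v·u = tr K = 1. Hence the eigenvalues of I - K are 1 (multiplicity 2) and 1 - (1) = 0, so det(I - K) = 0. (Direct check: I - K =
[[-1, 1, 3],
 [4, -1, -6],
 [-2, 1, 4]]
has determinant 0.) So 1 is an eigenvalue of K and (I - K) is not invertible. The finite-dimensional Fredholm alternative says: either (I - K) is invertible, or ker(I - K) ≠ {0} and then range(I - K) = ker((I - K)^*)^⊥, with dim ker(I - K) = dim ker((I - K)^*). We are in the second case, so we need both kernels. Kernel of I - K: (I - K) u = u - u (v·u) = u - u = 0, so ker(I - K) = span{u} = span{(1, -2, 1)} (it is exactly 1-dimensional because rank(I - K) = 2). Kernel of the adjoint: K is real, so (I - K)^* = I - K^T = I - v u^T, and (I - v u^T) v = v - v (u·v) = 0; hence ker((I - K)^*) = span{v} = span{(2, -1, -3)}. Therefore (I - K) x = y is solvable iff <y, v> = 0, i.e. iff 2y_1 - y_2 - 3y_3 = 0. When this holds, K y = u (v·y) = 0, so (I - K) y = y and x = y is a particular solution; the full solution set is the line x = y + c·u = y + c·(1, -2, 1), c ∈ C.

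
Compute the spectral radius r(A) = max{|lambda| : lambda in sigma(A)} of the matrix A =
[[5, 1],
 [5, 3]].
r(A) = (8 + sqrt(24))/2 ≈ 6.4495

The eigenvalues of A are the roots of its characteristic polynomial. With M = A (coefficients from the trace and determinant):
  p(λ) = det(λ I - M) = λ^2 - 8λ + 10.
For λ^2 - 8λ + 10 the discriminant is 24. It is nonnegative but not a perfect square, so the roots are real and irrational: λ = (8 ± sqrt(24))/2 ≈ 6.4495, 1.5505.
Thus the eigenvalues (to 4 decimals) are 6.4495 (modulus 6.4495); 1.5505 (modulus 1.5505). The spectral radius is the largest modulus: r(A) = (8 + sqrt(24))/2 ≈ 6.4495. (Cross-check: r(A) ≤ ||A||_2 ≈ 7.6344; equality holds whenever A is normal, though it can also hold for some non-normal A.)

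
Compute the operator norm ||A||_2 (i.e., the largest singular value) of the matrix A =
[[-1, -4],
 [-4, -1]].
||A||_2 = 5 (= sqrt(largest eigenvalue of A^T A))

||A||_2 = sigma_max(A) = sqrt(lambda_max(A^T A)). Form the symmetric matrix M = A^T A =
[[17, 8],
 [8, 17]].
Its characteristic polynomial (trace, determinant of M give the coefficients) is
  p(λ) = det(λ I - M) = λ^2 - 34λ + 225.
For λ^2 - 34λ + 225 the discriminant is 256. It is a perfect square (16^2), so the roots are rational: λ = (34 ± 16)/2 = 25, 9.
So the eigenvalues of A^T A are ≈ 9, 25 (all ≥ 0, as they must be for A^T A). The largest is λ_max = 25, hence ||A||_2 = sqrt(λ_max) = 5.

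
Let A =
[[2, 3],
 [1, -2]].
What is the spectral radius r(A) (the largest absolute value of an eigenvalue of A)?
r(A) = sqrt(28)/2 ≈ 2.6458

The eigenvalues of A are the roots of its characteristic polynomial. With M = A (coefficients from the trace and determinant):
  p(λ) = det(λ I - M) = λ^2 - 7.
For λ^2 - 7 the discriminant is 28. It is nonnegative but not a perfect square, so the roots are real and irrational: λ = ± sqrt(28)/2 ≈ 2.6458, -2.6458.
Thus the eigenvalues (to 4 decimals) are 2.6458 (modulus 2.6458); -2.6458 (modulus 2.6458). The spectral radius is the largest modulus: r(A) = sqrt(28)/2 ≈ 2.6458. (Cross-check: r(A) ≤ ||A||_2 ≈ 3.8284; equality holds whenever A is normal, though it can also hold for some non-normal A.)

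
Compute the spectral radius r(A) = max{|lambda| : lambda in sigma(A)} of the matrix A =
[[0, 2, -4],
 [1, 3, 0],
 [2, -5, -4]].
r(A) ≈ 3.9183

The eigenvalues of A are the roots of its characteristic polynomial. With M = A (coefficients from the trace, the sum of principal 2x2 minors, and det A):
  p(λ) = det(λ I - M) = λ^3 + λ^2 - 6λ - 52.
No integer candidate from the rational root theorem (±divisors of 52) is a root, so the roots are irrational. The cubic discriminant is Δ = -66284 < 0, so there is one real root and a complex-conjugate pair. p(3) = -34 and p(4) = 4 have opposite signs, so a root lies in (3, 4); Newton's method refines it to λ ≈ 3.9183. Dividing out (λ - (3.9183)) leaves approximately λ^2 + 4.9183λ + 13.2711. For λ^2 + 4.9183λ + 13.2711 the discriminant is -28.8952. It is negative, so the remaining roots are the complex-conjugate pair λ ≈ -2.4591 ± 2.6877i. Their product equals the constant term, so |λ|^2 ≈ 13.2711 and |λ| ≈ 3.643.
Thus the eigenvalues (to 4 decimals) are 3.9183 (modulus 3.9183); -2.4591 ± 2.6877i (modulus 3.643). The spectral radius is the largest modulus: r(A) ≈ 3.9183. (Cross-check: r(A) ≤ ||A||_2 ≈ 7.0576; equality holds whenever A is normal, though it can also hold for some non-normal A.)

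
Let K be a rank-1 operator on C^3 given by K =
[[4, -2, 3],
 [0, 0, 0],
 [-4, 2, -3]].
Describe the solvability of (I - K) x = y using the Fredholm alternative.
(I - K) is singular (det(I - K) = 0, i.e. 1 ∈ sigma(K)). (I - K) x = y is solvable iff y ⊥ ker((I - K)^*) = span{(4, -2, 3)}, i.e. iff 4y_1 - 2y_2 + 3y_3 = 0. When solvable, the solutions are x = y + c·(1, 0, -1), c arbitrary (ker(I - K) = span{(1, 0, -1)}, dimension 1).

K has rank 1, so it is an outer product K = u v^T: every row of K is a multiple of one row vector. Reading off the entries, u = (1, 0, -1) and v = (4, -2, 3) (row i of K equals u_i·v^T). A rank-one matrix u v^T satisfies K u = u (v·u) and kills the (2)-dimensional subspace v^⊥, so its characteristic polynomial is lambda^2 (lambda - v·u) with v·u = tr K = 1. Hence the eigenvalues of I - K are 1 (multiplicity 2) and 1 - (1) = 0, so det(I - K) = 0. (Direct check: I - K =
[[-3, 2, -3],
 [0, 1, 0],
 [4, -2, 4]]
has determinant 0.) So 1 is an eigenvalue of K and (I - K) is not invertible. The finite-dimensional Fredholm alternative says: either (I - K) is invertible, or ker(I - K) ≠ {0} and then range(I - K) = ker((I - K)^*)^⊥, with dim ker(I - K) = dim ker((I - K)^*). We are in the second case, so we need both kernels. Kernel of I - K: (I - K) u = u - u (v·u) = u - u = 0, so ker(I - K) = span{u} = span{(1, 0, -1)} (it is exactly 1-dimensional because rank(I - K) = 2). Kernel of the adjoint: K is real, so (I - K)^* = I - K^T = I - v u^T, and (I - v u^T) v = v - v (u·v) = 0; hence ker((I - K)^*) = span{v} = span{(4, -2, 3)}. Therefore (I - K) x = y is solvable iff <y, v> = 0, i.e. iff 4y_1 - 2y_2 + 3y_3 = 0. When this holds, K y = u (v·y) = 0, so (I - K) y = y and x = y is a particular solution; the full solution set is the line x = y + c·u = y + c·(1, 0, -1), c ∈ C.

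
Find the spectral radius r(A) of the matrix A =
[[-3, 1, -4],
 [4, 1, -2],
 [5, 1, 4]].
r(A) ≈ 4.1384

The eigenvalues of A are the roots of its characteristic polynomial. With M = A (coefficients from the trace, the sum of principal 2x2 minors, and det A):
  p(λ) = det(λ I - M) = λ^3 - 2λ^2 + 7λ + 40.
No integer candidate from the rational root theorem (±divisors of 40) is a root, so the roots are irrational. The cubic discriminant is Δ = -53176 < 0, so there is one real root and a complex-conjugate pair. p(-3) = -26 and p(-2) = 10 have opposite signs, so a root lies in (-3, -2); Newton's method refines it to λ ≈ -2.3356. Dividing out (λ - (-2.3356)) leaves approximately λ^2 - 4.3356λ + 17.1262. For λ^2 - 4.3356λ + 17.1262 the discriminant is -49.7075. It is negative, so the remaining roots are the complex-conjugate pair λ ≈ 2.1678 ± 3.5252i. Their product equals the constant term, so |λ|^2 ≈ 17.1262 and |λ| ≈ 4.1384.
Thus the eigenvalues (to 4 decimals) are -2.3356 (modulus 2.3356); 2.1678 ± 3.5252i (modulus 4.1384). The spectral radius is the largest modulus: r(A) ≈ 4.1384. (Cross-check: r(A) ≤ ||A||_2 ≈ 8.2584; equality holds whenever A is normal, though it can also hold for some non-normal A.)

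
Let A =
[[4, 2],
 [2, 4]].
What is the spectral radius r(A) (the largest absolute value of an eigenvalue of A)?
r(A) = 6

The eigenvalues of A are the roots of its characteristic polynomial. With M = A (coefficients from the trace and determinant):
  p(λ) = det(λ I - M) = λ^2 - 8λ + 12.
For λ^2 - 8λ + 12 the discriminant is 16. It is a perfect square (4^2), so the roots are rational: λ = (8 ± 4)/2 = 6, 2.
Thus the eigenvalues (to 4 decimals) are 6 (modulus 6); 2 (modulus 2). The spectral radius is the largest modulus: r(A) = 6. (Cross-check: r(A) ≤ ||A||_2 ≈ 6; equality holds whenever A is normal, though it can also hold for some non-normal A.)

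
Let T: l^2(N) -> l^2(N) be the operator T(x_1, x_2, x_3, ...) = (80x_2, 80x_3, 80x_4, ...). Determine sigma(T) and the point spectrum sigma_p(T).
sigma(T) = closed disk {z in C : |z| ≤ 80}; sigma_p(T) = open disk {z in C : |z| < 80}

Note T = 80·V where V is the unit left shift (V x)_k = x_{k+1}; so sigma(T) = 80·sigma(V) and ||T|| = 80||V||. ||T x||^2 = 6400sum_{k≥2} |x_k|^2 ≤ 6400||x||^2, with equality on {x : x_1 = 0}, so ||T|| = 80. For any lambda with |lambda| < 80, set r = lambda/80 (|r| < 1); the vector x = (1, r, r^2, ...) is in l^2 and satisfies T x = 80(r, r^2, ...) = lambda x, so lambda is an eigenvalue. On the boundary |lambda| = 80 the geometric series diverges, so no l^2 eigenvector exists, but these lambda lie in the approximate point spectrum. Hence sigma(T) is the closed disk of radius 80 and sigma_p(T) is the open disk.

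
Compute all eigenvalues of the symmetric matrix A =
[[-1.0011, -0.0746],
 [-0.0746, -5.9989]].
sigma(A) ≈ {-6, -1}

A is real symmetric, so its spectrum consists of real eigenvalues. Expanding the characteristic polynomial of the displayed matrix gives
  det(λ I - A) = p(λ) = λ^2 + (7)λ + (6).
Solving p(λ) = 0 yields eigenvalues ≈ -6, -1. (A is shown rounded to 4 decimals, so these recover the underlying integer eigenvalues to within that precision.)
Verification: the trace of A = -7 equals the sum of eigenvalues -7, and det(A) ≈ 5.9999 matches the eigenvalue product 6.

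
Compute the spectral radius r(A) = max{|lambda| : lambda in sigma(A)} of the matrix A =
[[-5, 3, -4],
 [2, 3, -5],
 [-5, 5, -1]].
r(A) ≈ 7.32

The eigenvalues of A are the roots of its characteristic polynomial. With M = A (coefficients from the trace, the sum of principal 2x2 minors, and det A):
  p(λ) = det(λ I - M) = λ^3 + 3λ^2 - 14λ + 129.
No integer candidate from the rational root theorem (±divisors of 129) is a root, so the roots are irrational. The cubic discriminant is Δ = -548023 < 0, so there is one real root and a complex-conjugate pair. p(-8) = -79 and p(-7) = 31 have opposite signs, so a root lies in (-8, -7); Newton's method refines it to λ ≈ -7.32. Dividing out (λ - (-7.32)) leaves approximately λ^2 - 4.32λ + 17.6229. For λ^2 - 4.32λ + 17.6229 the discriminant is -51.8287. It is negative, so the remaining roots are the complex-conjugate pair λ ≈ 2.16 ± 3.5996i. Their product equals the constant term, so |λ|^2 ≈ 17.6229 and |λ| ≈ 4.198.
Thus the eigenvalues (to 4 decimals) are -7.32 (modulus 7.32); 2.16 ± 3.5996i (modulus 4.198). The spectral radius is the largest modulus: r(A) ≈ 7.32. (Cross-check: r(A) ≤ ||A||_2 ≈ 10.0589; equality holds whenever A is normal, though it can also hold for some non-normal A.)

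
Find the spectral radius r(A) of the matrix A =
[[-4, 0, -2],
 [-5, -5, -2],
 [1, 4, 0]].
r(A) ≈ 5.4215

The eigenvalues of A are the roots of its characteristic polynomial. With M = A (coefficients from the trace, the sum of principal 2x2 minors, and det A):
  p(λ) = det(λ I - M) = λ^3 + 9λ^2 + 30λ + 2.
No integer candidate from the rational root theorem (±divisors of 2) is a root, so the roots are irrational. The cubic discriminant is Δ = -31320 < 0, so there is one real root and a complex-conjugate pair. p(-1) = -20 and p(0) = 2 have opposite signs, so a root lies in (-1, 0); Newton's method refines it to λ ≈ -0.068. Dividing out (λ - (-0.068)) leaves approximately λ^2 + 8.932λ + 29.3922. For λ^2 + 8.932λ + 29.3922 the discriminant is -37.7891. It is negative, so the remaining roots are the complex-conjugate pair λ ≈ -4.466 ± 3.0736i. Their product equals the constant term, so |λ|^2 ≈ 29.3922 and |λ| ≈ 5.4215.
Thus the eigenvalues (to 4 decimals) are -0.068 (modulus 0.068); -4.466 ± 3.0736i (modulus 5.4215). The spectral radius is the largest modulus: r(A) ≈ 5.4215. (Cross-check: r(A) ≤ ||A||_2 ≈ 8.7356; equality holds whenever A is normal, though it can also hold for some non-normal A.)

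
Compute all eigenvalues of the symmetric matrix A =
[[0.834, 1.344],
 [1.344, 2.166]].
sigma(A) ≈ {0, 3}

A is real symmetric, so its spectrum consists of real eigenvalues. Expanding the characteristic polynomial of the displayed matrix gives
  det(λ I - A) = p(λ) = λ^2 + (-3)λ + (0).
Solving p(λ) = 0 yields eigenvalues ≈ 0, 3. (A is shown rounded to 4 decimals, so these recover the underlying integer eigenvalues to within that precision.)
Verification: the trace of A = 3 equals the sum of eigenvalues 3, and det(A) ≈ 0.0001 matches the eigenvalue product 0.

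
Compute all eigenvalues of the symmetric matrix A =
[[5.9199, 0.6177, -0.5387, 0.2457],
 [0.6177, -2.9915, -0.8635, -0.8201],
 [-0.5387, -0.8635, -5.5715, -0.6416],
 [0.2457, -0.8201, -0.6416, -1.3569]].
sigma(A) ≈ {-6, -3, -1, 6}

A is real symmetric, so its spectrum consists of real eigenvalues. Expanding the characteristic polynomial of the displayed matrix gives
  det(λ I - A) = p(λ) = λ^4 + (4)λ^3 + (-33)λ^2 + (-144.0034)λ + (-108.0022).
Solving p(λ) = 0 yields eigenvalues ≈ -6, -3, -1, 6. (A is shown rounded to 4 decimals, so these recover the underlying integer eigenvalues to within that precision.)
Verification: the trace of A = -4 equals the sum of eigenvalues -4, and det(A) ≈ -108.0022 matches the eigenvalue product -108.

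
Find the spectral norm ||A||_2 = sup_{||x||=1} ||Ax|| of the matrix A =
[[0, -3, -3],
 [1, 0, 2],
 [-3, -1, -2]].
||A||_2 ≈ 5.3575 (= sqrt(largest eigenvalue of A^T A))

||A||_2 = sigma_max(A) = sqrt(lambda_max(A^T A)). Form the symmetric matrix M = A^T A =
[[10, 3, 8],
 [3, 10, 11],
 [8, 11, 17]].
Its characteristic polynomial (trace, sum of principal 2x2 minors, determinant of M give the coefficients) is
  p(λ) = det(λ I - M) = λ^3 - 37λ^2 + 246λ - 225.
No integer candidate from the rational root theorem (±divisors of 225) is a root, so the roots are irrational. The cubic discriminant is Δ = 13207185 > 0, so there are three distinct real roots. p(1) = -15 and p(2) = 127 have opposite signs, so a root lies in (1, 2); Newton's method refines it to λ ≈ 1.0872. p(7) = 27 and p(8) = -113 have opposite signs, so a root lies in (7, 8); Newton's method refines it to λ ≈ 7.2104. p(28) = -393 and p(29) = 181 have opposite signs, so a root lies in (28, 29); Newton's method refines it to λ ≈ 28.7024. Check (Vieta): the three roots sum to 37, matching tr M = 37.
So the eigenvalues of A^T A are ≈ 1.0872, 7.2104, 28.7024 (all ≥ 0, as they must be for A^T A). The largest is λ_max ≈ 28.7024, hence ||A||_2 = sqrt(λ_max) ≈ 5.3575.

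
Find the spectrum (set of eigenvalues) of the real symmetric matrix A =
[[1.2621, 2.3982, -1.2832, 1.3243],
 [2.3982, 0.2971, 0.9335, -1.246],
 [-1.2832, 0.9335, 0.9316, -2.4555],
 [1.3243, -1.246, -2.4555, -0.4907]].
sigma(A) ≈ {-3, -2, 3, 4}

A is real symmetric, so its spectrum consists of real eigenvalues. Expanding the characteristic polynomial of the displayed matrix gives
  det(λ I - A) = p(λ) = λ^4 + (-2)λ^3 + (-17)λ^2 + (18)λ + (72).
Solving p(λ) = 0 yields eigenvalues ≈ -3, -2, 3, 4. (A is shown rounded to 4 decimals, so these recover the underlying integer eigenvalues to within that precision.)
Verification: the trace of A = 2 equals the sum of eigenvalues 2, and det(A) ≈ 72.0006 matches the eigenvalue product 72.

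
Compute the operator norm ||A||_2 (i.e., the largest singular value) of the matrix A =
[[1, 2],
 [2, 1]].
||A||_2 = 3 (= sqrt(largest eigenvalue of A^T A))

||A||_2 = sigma_max(A) = sqrt(lambda_max(A^T A)). Form the symmetric matrix M = A^T A =
[[5, 4],
 [4, 5]].
Its characteristic polynomial (trace, determinant of M give the coefficients) is
  p(λ) = det(λ I - M) = λ^2 - 10λ + 9.
For λ^2 - 10λ + 9 the discriminant is 64. It is a perfect square (8^2), so the roots are rational: λ = (10 ± 8)/2 = 9, 1.
So the eigenvalues of A^T A are ≈ 1, 9 (all ≥ 0, as they must be for A^T A). The largest is λ_max = 9, hence ||A||_2 = sqrt(λ_max) = 3.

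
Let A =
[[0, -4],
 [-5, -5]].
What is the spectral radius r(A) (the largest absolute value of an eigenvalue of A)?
r(A) = (5 + sqrt(105))/2 ≈ 7.6235

The eigenvalues of A are the roots of its characteristic polynomial. With M = A (coefficients from the trace and determinant):
  p(λ) = det(λ I - M) = λ^2 + 5λ - 20.
For λ^2 + 5λ - 20 the discriminant is 105. It is nonnegative but not a perfect square, so the roots are real and irrational: λ = (-5 ± sqrt(105))/2 ≈ 2.6235, -7.6235.
Thus the eigenvalues (to 4 decimals) are 2.6235 (modulus 2.6235); -7.6235 (modulus 7.6235). The spectral radius is the largest modulus: r(A) = (5 + sqrt(105))/2 ≈ 7.6235. (Cross-check: r(A) ≤ ||A||_2 ≈ 7.6973; equality holds whenever A is normal, though it can also hold for some non-normal A.)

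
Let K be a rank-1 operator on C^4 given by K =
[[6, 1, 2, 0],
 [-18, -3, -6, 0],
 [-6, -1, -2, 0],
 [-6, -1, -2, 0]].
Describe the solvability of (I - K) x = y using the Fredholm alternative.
(I - K) is singular (det(I - K) = 0, i.e. 1 ∈ sigma(K)). (I - K) x = y is solvable iff y ⊥ ker((I - K)^*) = span{(6, 1, 2, 0)}, i.e. iff 6y_1 + y_2 + 2y_3 = 0. When solvable, the solutions are x = y + c·(1, -3, -1, -1), c arbitrary (ker(I - K) = span{(1, -3, -1, -1)}, dimension 1).

K has rank 1, so it is an outer product K = u v^T: every row of K is a multiple of one row vector. Reading off the entries, u = (1, -3, -1, -1) and v = (6, 1, 2, 0) (row i of K equals u_i·v^T). A rank-one matrix u v^T satisfies K u = u (v·u) and kills the (3)-dimensional subspace v^⊥, so its characteristic polynomial is lambda^3 (lambda - v·u) with v·u = tr K = 1. Hence the eigenvalues of I - K are 1 (multiplicity 3) and 1 - (1) = 0, so det(I - K) = 0. (Direct check: I - K =
[[-5, -1, -2, 0],
 [18, 4, 6, 0],
 [6, 1, 3, 0],
 [6, 1, 2, 1]]
has determinant 0.) So 1 is an eigenvalue of K and (I - K) is not invertible. The finite-dimensional Fredholm alternative says: either (I - K) is invertible, or ker(I - K) ≠ {0} and then range(I - K) = ker((I - K)^*)^⊥, with dim ker(I - K) = dim ker((I - K)^*). We are in the second case, so we need both kernels. Kernel of I - K: (I - K) u = u - u (v·u) = u - u = 0, so ker(I - K) = span{u} = span{(1, -3, -1, -1)} (it is exactly 1-dimensional because rank(I - K) = 3). Kernel of the adjoint: K is real, so (I - K)^* = I - K^T = I - v u^T, and (I - v u^T) v = v - v (u·v) = 0; hence ker((I - K)^*) = span{v} = span{(6, 1, 2, 0)}. Therefore (I - K) x = y is solvable iff <y, v> = 0, i.e. iff 6y_1 + y_2 + 2y_3 = 0. When this holds, K y = u (v·y) = 0, so (I - K) y = y and x = y is a particular solution; the full solution set is the line x = y + c·u = y + c·(1, -3, -1, -1), c ∈ C.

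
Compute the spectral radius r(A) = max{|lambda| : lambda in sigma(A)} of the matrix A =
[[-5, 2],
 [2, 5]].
r(A) = sqrt(116)/2 ≈ 5.3852

The eigenvalues of A are the roots of its characteristic polynomial. With M = A (coefficients from the trace and determinant):
  p(λ) = det(λ I - M) = λ^2 - 29.
For λ^2 - 29 the discriminant is 116. It is nonnegative but not a perfect square, so the roots are real and irrational: λ = ± sqrt(116)/2 ≈ 5.3852, -5.3852.
Thus the eigenvalues (to 4 decimals) are 5.3852 (modulus 5.3852); -5.3852 (modulus 5.3852). The spectral radius is the largest modulus: r(A) = sqrt(116)/2 ≈ 5.3852. (Cross-check: r(A) ≤ ||A||_2 ≈ 5.3852; equality holds whenever A is normal, though it can also hold for some non-normal A.)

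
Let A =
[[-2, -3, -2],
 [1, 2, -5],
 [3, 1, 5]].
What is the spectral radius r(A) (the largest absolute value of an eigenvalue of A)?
r(A) ≈ 4.6872

The eigenvalues of A are the roots of its characteristic polynomial. With M = A (coefficients from the trace, the sum of principal 2x2 minors, and det A):
  p(λ) = det(λ I - M) = λ^3 - 5λ^2 + 10λ - 40.
No integer candidate from the rational root theorem (±divisors of 40) is a root, so the roots are irrational. The cubic discriminant is Δ = -28700 < 0, so there is one real root and a complex-conjugate pair. p(4) = -16 and p(5) = 10 have opposite signs, so a root lies in (4, 5); Newton's method refines it to λ ≈ 4.6872. Dividing out (λ - (4.6872)) leaves approximately λ^2 - 0.3128λ + 8.5339. For λ^2 - 0.3128λ + 8.5339 the discriminant is -34.0376. It is negative, so the remaining roots are the complex-conjugate pair λ ≈ 0.1564 ± 2.9171i. Their product equals the constant term, so |λ|^2 ≈ 8.5339 and |λ| ≈ 2.9213.
Thus the eigenvalues (to 4 decimals) are 4.6872 (modulus 4.6872); 0.1564 ± 2.9171i (modulus 2.9213). The spectral radius is the largest modulus: r(A) ≈ 4.6872. (Cross-check: r(A) ≤ ||A||_2 ≈ 7.6706; equality holds whenever A is normal, though it can also hold for some non-normal A.)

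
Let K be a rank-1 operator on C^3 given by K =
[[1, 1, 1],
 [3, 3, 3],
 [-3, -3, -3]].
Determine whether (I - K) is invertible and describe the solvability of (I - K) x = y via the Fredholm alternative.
(I - K) is singular (det(I - K) = 0, i.e. 1 ∈ sigma(K)). (I - K) x = y is solvable iff y ⊥ ker((I - K)^*) = span{(1, 1, 1)}, i.e. iff y_1 + y_2 + y_3 = 0. When solvable, the solutions are x = y + c·(1, 3, -3), c arbitrary (ker(I - K) = span{(1, 3, -3)}, dimension 1).

K has rank 1, so it is an outer product K = u v^T: every row of K is a multiple of one row vector. Reading off the entries, u = (1, 3, -3) and v = (1, 1, 1) (row i of K equals u_i·v^T). A rank-one matrix u v^T satisfies K u = u (v·u) and kills the (2)-dimensional subspace v^⊥, so its characteristic polynomial is lambda^2 (lambda - v·u) with v·u = tr K = 1. Hence the eigenvalues of I - K are 1 (multiplicity 2) and 1 - (1) = 0, so det(I - K) = 0. (Direct check: I - K =
[[0, -1, -1],
 [-3, -2, -3],
 [3, 3, 4]]
has determinant 0.) So 1 is an eigenvalue of K and (I - K) is not invertible. The finite-dimensional Fredholm alternative says: either (I - K) is invertible, or ker(I - K) ≠ {0} and then range(I - K) = ker((I - K)^*)^⊥, with dim ker(I - K) = dim ker((I - K)^*). We are in the second case, so we need both kernels. Kernel of I - K: (I - K) u = u - u (v·u) = u - u = 0, so ker(I - K) = span{u} = span{(1, 3, -3)} (it is exactly 1-dimensional because rank(I - K) = 2). Kernel of the adjoint: K is real, so (I - K)^* = I - K^T = I - v u^T, and (I - v u^T) v = v - v (u·v) = 0; hence ker((I - K)^*) = span{v} = span{(1, 1, 1)}. Therefore (I - K) x = y is solvable iff <y, v> = 0, i.e. iff y_1 + y_2 + y_3 = 0. When this holds, K y = u (v·y) = 0, so (I - K) y = y and x = y is a particular solution; the full solution set is the line x = y + c·u = y + c·(1, 3, -3), c ∈ C.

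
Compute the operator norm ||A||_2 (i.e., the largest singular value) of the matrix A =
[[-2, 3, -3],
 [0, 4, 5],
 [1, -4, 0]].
||A||_2 ≈ 7.0399 (= sqrt(largest eigenvalue of A^T A))

||A||_2 = sigma_max(A) = sqrt(lambda_max(A^T A)). Form the symmetric matrix M = A^T A =
[[5, -10, 6],
 [-10, 41, 11],
 [6, 11, 34]].
Its characteristic polynomial (trace, sum of principal 2x2 minors, determinant of M give the coefficients) is
  p(λ) = det(λ I - M) = λ^3 - 80λ^2 + 1512λ - 169.
No integer candidate from the rational root theorem (±divisors of 169) is a root, so the roots are irrational. The cubic discriminant is Δ = 825799861 > 0, so there are three distinct real roots. p(0) = -169 and p(1) = 1264 have opposite signs, so a root lies in (0, 1); Newton's method refines it to λ ≈ 0.1124. p(30) = 191 and p(31) = -386 have opposite signs, so a root lies in (30, 31); Newton's method refines it to λ ≈ 30.3267. p(49) = -512 and p(50) = 431 have opposite signs, so a root lies in (49, 50); Newton's method refines it to λ ≈ 49.5609. Check (Vieta): the three roots sum to 80, matching tr M = 80.
So the eigenvalues of A^T A are ≈ 0.1124, 30.3267, 49.5609 (all ≥ 0, as they must be for A^T A). The largest is λ_max ≈ 49.5609, hence ||A||_2 = sqrt(λ_max) ≈ 7.0399.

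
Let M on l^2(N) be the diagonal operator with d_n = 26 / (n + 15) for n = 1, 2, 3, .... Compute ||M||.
||M|| = 13/8 (attained at n = 1)

For M diagonal, ||M|| = sup_n |d_n| = sup_n 26/(n + 15). This is positive and strictly decreasing in n, so the supremum is attained at n = 1: d_1 = 26/(1 + 15) = 13/8. Hence ||M|| = 13/8.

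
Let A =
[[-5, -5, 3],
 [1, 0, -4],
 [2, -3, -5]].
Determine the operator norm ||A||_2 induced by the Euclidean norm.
||A||_2 ≈ 8.6038 (= sqrt(largest eigenvalue of A^T A))

||A||_2 = sigma_max(A) = sqrt(lambda_max(A^T A)). Form the symmetric matrix M = A^T A =
[[30, 19, -29],
 [19, 34, 0],
 [-29, 0, 50]].
Its characteristic polynomial (trace, sum of principal 2x2 minors, determinant of M give the coefficients) is
  p(λ) = det(λ I - M) = λ^3 - 114λ^2 + 3018λ - 4356.
No integer candidate from the rational root theorem (±divisors of 4356) is a root, so the roots are irrational. The cubic discriminant is Δ = 9065780064 > 0, so there are three distinct real roots. p(1) = -1451 and p(2) = 1232 have opposite signs, so a root lies in (1, 2); Newton's method refines it to λ ≈ 1.5307. p(38) = 584 and p(39) = -729 have opposite signs, so a root lies in (38, 39); Newton's method refines it to λ ≈ 38.4445. p(74) = -64 and p(75) = 2619 have opposite signs, so a root lies in (74, 75); Newton's method refines it to λ ≈ 74.0248. Check (Vieta): the three roots sum to 114, matching tr M = 114.
So the eigenvalues of A^T A are ≈ 1.5307, 38.4445, 74.0248 (all ≥ 0, as they must be for A^T A). The largest is λ_max ≈ 74.0248, hence ||A||_2 = sqrt(λ_max) ≈ 8.6038.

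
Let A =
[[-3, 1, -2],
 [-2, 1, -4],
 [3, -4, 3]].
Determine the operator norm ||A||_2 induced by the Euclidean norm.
||A||_2 ≈ 7.9065 (= sqrt(largest eigenvalue of A^T A))

||A||_2 = sigma_max(A) = sqrt(lambda_max(A^T A)). Form the symmetric matrix M = A^T A =
[[22, -17, 23],
 [-17, 18, -18],
 [23, -18, 29]].
Its characteristic polynomial (trace, sum of principal 2x2 minors, determinant of M give the coefficients) is
  p(λ) = det(λ I - M) = λ^3 - 69λ^2 + 414λ - 529.
No integer candidate from the rational root theorem (±divisors of 529) is a root, so the roots are irrational. The cubic discriminant is Δ = 101509281 > 0, so there are three distinct real roots. p(1) = -183 and p(2) = 31 have opposite signs, so a root lies in (1, 2); Newton's method refines it to λ ≈ 1.8087. p(4) = 87 and p(5) = -59 have opposite signs, so a root lies in (4, 5); Newton's method refines it to λ ≈ 4.6785. p(62) = -1769 and p(63) = 1739 have opposite signs, so a root lies in (62, 63); Newton's method refines it to λ ≈ 62.5127. Check (Vieta): the three roots sum to 69, matching tr M = 69.
So the eigenvalues of A^T A are ≈ 1.8087, 4.6785, 62.5127 (all ≥ 0, as they must be for A^T A). The largest is λ_max ≈ 62.5127, hence ||A||_2 = sqrt(λ_max) ≈ 7.9065.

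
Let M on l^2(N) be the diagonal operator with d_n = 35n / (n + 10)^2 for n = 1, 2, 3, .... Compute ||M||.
||M|| = 7/8 (attained at n = 10)

For M diagonal, ||M|| = sup_n |d_n|. Treat f(x) = 35x / (x + 10)^2 for real x > 0. By the quotient rule, f'(x) = 35(10 - x)/(x + 10)^3, which is positive for x < 10 and negative for x > 10. So f has a unique maximum at x = 10, and since 10 is a positive integer, the supremum over n ≥ 1 is attained at n = 10: d_10 = 35·10/(10 + 10)^2 = 35·10/400 = 7/8. Hence ||M|| = 7/8.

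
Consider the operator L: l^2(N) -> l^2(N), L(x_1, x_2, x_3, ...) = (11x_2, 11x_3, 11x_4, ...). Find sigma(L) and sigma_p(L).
sigma(L) = closed disk {z in C : |z| ≤ 11}; sigma_p(L) = open disk {z in C : |z| < 11}

Note L = 11·V where V is the unit left shift (V x)_k = x_{k+1}; so sigma(L) = 11·sigma(V) and ||L|| = 11||V||. ||L x||^2 = 121sum_{k≥2} |x_k|^2 ≤ 121||x||^2, with equality on {x : x_1 = 0}, so ||L|| = 11. For any lambda with |lambda| < 11, set r = lambda/11 (|r| < 1); the vector x = (1, r, r^2, ...) is in l^2 and satisfies L x = 11(r, r^2, ...) = lambda x, so lambda is an eigenvalue. On the boundary |lambda| = 11 the geometric series diverges, so no l^2 eigenvector exists, but these lambda lie in the approximate point spectrum. Hence sigma(L) is the closed disk of radius 11 and sigma_p(L) is the open disk.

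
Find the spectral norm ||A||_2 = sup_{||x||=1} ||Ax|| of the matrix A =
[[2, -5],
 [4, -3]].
||A||_2 = sqrt((54 + sqrt(2132))/2) ≈ 7.0772 (= sqrt(largest eigenvalue of A^T A))

||A||_2 = sigma_max(A) = sqrt(lambda_max(A^T A)). Form the symmetric matrix M = A^T A =
[[20, -22],
 [-22, 34]].
Its characteristic polynomial (trace, determinant of M give the coefficients) is
  p(λ) = det(λ I - M) = λ^2 - 54λ + 196.
For λ^2 - 54λ + 196 the discriminant is 2132. It is nonnegative but not a perfect square, so the roots are real and irrational: λ = (54 ± sqrt(2132))/2 ≈ 50.0868, 3.9132.
So the eigenvalues of A^T A are ≈ 3.9132, 50.0868 (all ≥ 0, as they must be for A^T A). The largest is λ_max = (54 + sqrt(2132))/2 ≈ 50.0868, hence ||A||_2 = sqrt(λ_max) = sqrt((54 + sqrt(2132))/2) ≈ 7.0772.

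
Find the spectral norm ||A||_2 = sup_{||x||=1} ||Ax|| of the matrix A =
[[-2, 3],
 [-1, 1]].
||A||_2 = sqrt((15 + sqrt(221))/2) ≈ 3.8643 (= sqrt(largest eigenvalue of A^T A))

||A||_2 = sigma_max(A) = sqrt(lambda_max(A^T A)). Form the symmetric matrix M = A^T A =
[[5, -7],
 [-7, 10]].
Its characteristic polynomial (trace, determinant of M give the coefficients) is
  p(λ) = det(λ I - M) = λ^2 - 15λ + 1.
For λ^2 - 15λ + 1 the discriminant is 221. It is nonnegative but not a perfect square, so the roots are real and irrational: λ = (15 ± sqrt(221))/2 ≈ 14.933, 0.067.
So the eigenvalues of A^T A are ≈ 0.067, 14.933 (all ≥ 0, as they must be for A^T A). The largest is λ_max = (15 + sqrt(221))/2 ≈ 14.933, hence ||A||_2 = sqrt(λ_max) = sqrt((15 + sqrt(221))/2) ≈ 3.8643.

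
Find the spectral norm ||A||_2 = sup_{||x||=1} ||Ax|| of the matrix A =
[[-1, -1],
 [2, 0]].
||A||_2 = sqrt((6 + sqrt(20))/2) ≈ 2.2882 (= sqrt(largest eigenvalue of A^T A))

||A||_2 = sigma_max(A) = sqrt(lambda_max(A^T A)). Form the symmetric matrix M = A^T A =
[[5, 1],
 [1, 1]].
Its characteristic polynomial (trace, determinant of M give the coefficients) is
  p(λ) = det(λ I - M) = λ^2 - 6λ + 4.
For λ^2 - 6λ + 4 the discriminant is 20. It is nonnegative but not a perfect square, so the roots are real and irrational: λ = (6 ± sqrt(20))/2 ≈ 5.2361, 0.7639.
So the eigenvalues of A^T A are ≈ 0.7639, 5.2361 (all ≥ 0, as they must be for A^T A). The largest is λ_max = (6 + sqrt(20))/2 ≈ 5.2361, hence ||A||_2 = sqrt(λ_max) = sqrt((6 + sqrt(20))/2) ≈ 2.2882.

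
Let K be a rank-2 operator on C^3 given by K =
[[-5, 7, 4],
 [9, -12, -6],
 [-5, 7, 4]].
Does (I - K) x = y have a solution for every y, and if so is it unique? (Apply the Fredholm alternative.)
(I - K) is invertible (det(I - K) = 5 ≠ 0), so for every y in C^3 the equation (I - K) x = y has a unique solution.

K has rank 2 and factors as K = U V^T = u1 v1^T + u2 v2^T with u1 = (2, -3, 2), v1 = (-1, 2, 2), u2 = (-1, 2, -1), v2 = (3, -3, 0) (multiplying out reproduces the displayed K). The nonzero eigenvalues of U V^T coincide with those of the 2 x 2 matrix G = V^T U = [[v1·u1, v1·u2], [v2·u1, v2·u2]] = [[-4, 3], [15, -9]], and by the Sylvester determinant identity det(I_3 - U V^T) = det(I_2 - V^T U) = det([[5, -3], [-15, 10]]) = (5)(10) - (-3)(-15) = 5. (Direct check: I - K =
[[6, -7, -4],
 [-9, 13, 6],
 [5, -7, -3]]
has determinant 5.) The finite-dimensional Fredholm alternative says: either (I - K) is invertible, or ker(I - K) ≠ {0} and then range(I - K) = ker((I - K)^*)^⊥, with dim ker(I - K) = dim ker((I - K)^*). Since det(I - K) ≠ 0, 1 is not an eigenvalue of K and ker(I - K) = {0}, so we are in the first case: for every y there is a unique x = (I - K)^(-1) y. (Explicitly, by the Woodbury identity, (I - U V^T)^(-1) = I + U (I_2 - G)^(-1) V^T.)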